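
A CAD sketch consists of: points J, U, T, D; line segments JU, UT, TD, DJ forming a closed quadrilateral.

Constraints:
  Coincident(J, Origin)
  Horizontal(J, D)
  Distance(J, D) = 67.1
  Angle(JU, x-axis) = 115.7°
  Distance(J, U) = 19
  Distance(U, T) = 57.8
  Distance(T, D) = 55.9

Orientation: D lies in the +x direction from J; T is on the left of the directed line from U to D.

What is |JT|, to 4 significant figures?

63.20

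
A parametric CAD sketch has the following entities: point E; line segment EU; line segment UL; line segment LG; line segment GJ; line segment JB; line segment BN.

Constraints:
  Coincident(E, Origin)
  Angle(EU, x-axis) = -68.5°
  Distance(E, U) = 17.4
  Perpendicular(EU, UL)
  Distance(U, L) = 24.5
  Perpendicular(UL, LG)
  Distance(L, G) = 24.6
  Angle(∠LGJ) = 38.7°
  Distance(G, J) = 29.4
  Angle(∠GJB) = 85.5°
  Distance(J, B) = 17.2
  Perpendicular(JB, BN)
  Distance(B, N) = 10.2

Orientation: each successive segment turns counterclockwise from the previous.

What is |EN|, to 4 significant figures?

31.12

E is at the origin; EU runs at -68.5° with length 17.4, so U = (6.377, -16.19). EU is perpendicular to UL, so UL runs at 21.50°; with |UL| = 24.5, L = (29.17, -7.210). UL ⟂ LG, so LG runs at 111.5°; with |LG| = 24.6, G = (20.16, 15.68). ∠LGJ = 38.7° gives GJ at -107.2° from the x-axis; with |GJ| = 29.4, J = (11.46, -12.41). ∠GJB = 85.5° gives JB at -12.70° from the x-axis; with |JB| = 17.2, B = (28.24, -16.19). JB is perpendicular to BN, so BN runs at 77.30°; with |BN| = 10.2, N = (30.48, -6.238). Then |EN| = |N − E| = 31.12.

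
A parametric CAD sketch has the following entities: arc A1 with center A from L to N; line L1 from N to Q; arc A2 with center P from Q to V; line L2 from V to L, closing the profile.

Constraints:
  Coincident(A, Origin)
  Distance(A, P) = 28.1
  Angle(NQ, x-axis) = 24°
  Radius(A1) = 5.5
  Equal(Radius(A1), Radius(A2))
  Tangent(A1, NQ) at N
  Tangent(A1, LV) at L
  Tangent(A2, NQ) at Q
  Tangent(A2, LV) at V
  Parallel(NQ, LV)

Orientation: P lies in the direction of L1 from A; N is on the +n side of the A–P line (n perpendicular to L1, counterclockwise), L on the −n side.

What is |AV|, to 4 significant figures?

28.63

The slot axis is L1's direction at 24.0°, so u = (cos 24.0°, sin 24.0°) = (0.9135, 0.4067) and n = (−sin 24.0°, cos 24.0°) = (-0.4067, 0.9135). A is at the origin and P lies 28.1 along u from A, so P = 28.1·u = (25.67, 11.43). Tangency of A1 to both parallel lines with radius 5.5 puts N and L at A ± 5.5·n: N = (-2.237, 5.025), L = (2.237, -5.025). Equal radii place Q and V the same way about P: Q = P + 5.5·n = (23.43, 16.45), V = P − 5.5·n = (27.91, 6.405). Then |AV| = |V − A| = 28.63.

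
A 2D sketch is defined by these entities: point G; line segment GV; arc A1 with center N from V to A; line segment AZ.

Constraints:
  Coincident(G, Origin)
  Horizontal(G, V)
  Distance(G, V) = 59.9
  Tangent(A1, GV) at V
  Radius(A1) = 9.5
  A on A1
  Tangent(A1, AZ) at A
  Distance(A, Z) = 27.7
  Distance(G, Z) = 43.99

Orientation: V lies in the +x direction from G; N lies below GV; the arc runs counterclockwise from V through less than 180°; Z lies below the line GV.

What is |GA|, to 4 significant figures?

52.46

Checks: ∠(NV, VG) = 90.00° ✓; |NV| = 9.500 ✓; |NA| = 9.500 ✓; ∠(NA, AZ) = 90.00° ✓; |AZ| = 27.70 ✓; |GZ| = 43.99 ✓.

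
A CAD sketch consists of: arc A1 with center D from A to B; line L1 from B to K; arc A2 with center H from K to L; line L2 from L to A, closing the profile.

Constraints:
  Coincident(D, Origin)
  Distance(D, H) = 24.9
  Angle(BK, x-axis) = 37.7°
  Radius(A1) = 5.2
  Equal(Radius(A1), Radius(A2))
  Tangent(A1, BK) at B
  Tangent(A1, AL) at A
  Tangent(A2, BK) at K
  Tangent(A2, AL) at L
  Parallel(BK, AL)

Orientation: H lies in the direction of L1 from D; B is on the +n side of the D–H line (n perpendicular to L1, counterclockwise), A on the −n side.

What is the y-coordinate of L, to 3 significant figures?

11.1

The slot axis is L1's direction at 37.7°, so u = (cos 37.7°, sin 37.7°) = (0.791, 0.612) and n = (−sin 37.7°, cos 37.7°) = (-0.612, 0.791). D is at the origin and H lies 24.9 along u from D, so H = 24.9·u = (19.7, 15.2). Tangency of A1 to both parallel lines with radius 5.2 puts B and A at D ± 5.2·n: B = (-3.18, 4.11), A = (3.18, -4.11). Equal radii place K and L the same way about H: K = H + 5.2·n = (16.5, 19.3), L = H − 5.2·n = (22.9, 11.1). So L.y = 11.1.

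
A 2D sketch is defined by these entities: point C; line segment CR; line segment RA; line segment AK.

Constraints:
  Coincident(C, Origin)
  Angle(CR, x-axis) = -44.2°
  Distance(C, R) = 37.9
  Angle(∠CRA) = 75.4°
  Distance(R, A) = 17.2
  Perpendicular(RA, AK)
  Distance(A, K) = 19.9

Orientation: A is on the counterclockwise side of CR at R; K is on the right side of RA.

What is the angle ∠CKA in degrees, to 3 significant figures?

7.70°

C is at the origin; CR runs at -44.2° with length 37.9, so R = 37.9·(cos -44.2°, sin -44.2°) = (27.2, -26.4). ∠CRA = 75.4°, so RA runs at -44.2° + (180° − 75.4°) = 60.4° from the x-axis; with |RA| = 17.2, A = R + 17.2·(cos 60.4°, sin 60.4°) = (35.7, -11.5). RA is perpendicular to AK; with |AK| = 19.9 on the right of RA, K = A + 19.9·(0.869, -0.494) = (53.0, -21.3). Then cos ∠CKA = KC·KA / (|KC||KA|), giving 7.70°.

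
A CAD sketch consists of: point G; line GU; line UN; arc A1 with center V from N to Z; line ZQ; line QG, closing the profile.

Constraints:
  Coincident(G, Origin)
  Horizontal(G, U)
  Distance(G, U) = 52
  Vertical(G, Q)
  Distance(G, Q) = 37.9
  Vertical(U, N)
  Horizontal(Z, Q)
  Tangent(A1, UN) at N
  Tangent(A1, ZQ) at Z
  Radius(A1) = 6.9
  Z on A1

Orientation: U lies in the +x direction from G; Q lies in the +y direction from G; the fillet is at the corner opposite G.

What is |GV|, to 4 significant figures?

54.73

GQ is vertical with |GQ| = 37.9 and Q on the +y side, so Q = (0.000, 37.90). The virtual corner opposite G is at (52.00, 37.90). Tangency of A1 to UN means the radius VN is perpendicular to UN and since A1 is tangent to ZQ there, VZ ⟂ ZQ, with radius 6.9, so the center V sits 6.9 in from both sides at V = (45.10, 31.00). Then |GV| = |V − G| = 54.73.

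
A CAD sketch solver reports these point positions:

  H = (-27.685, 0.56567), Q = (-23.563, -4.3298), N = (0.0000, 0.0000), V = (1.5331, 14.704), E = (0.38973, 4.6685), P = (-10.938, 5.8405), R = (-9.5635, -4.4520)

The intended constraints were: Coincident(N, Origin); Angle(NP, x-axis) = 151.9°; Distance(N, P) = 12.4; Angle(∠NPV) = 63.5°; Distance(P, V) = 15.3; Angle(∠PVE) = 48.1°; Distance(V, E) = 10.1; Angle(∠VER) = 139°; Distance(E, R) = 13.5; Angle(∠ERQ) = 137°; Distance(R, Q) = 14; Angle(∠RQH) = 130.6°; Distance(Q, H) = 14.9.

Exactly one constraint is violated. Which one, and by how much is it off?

Distance(Q, H) = 14.9 — off by 8.50.

N = (0.00, 0.00) ✓; NP at 151.9° ✓; |NP| = 12.40 ✓; ∠NPV = 63.50° ✓; |PV| = 15.30 ✓; ∠PVE = 48.10° ✓; |VE| = 10.10 ✓; ∠VER = 139.0° ✓; |ER| = 13.50 ✓; ∠ERQ = 137.0° ✓; |RQ| = 14.00 ✓; ∠RQH = 130.6° ✓; |QH| = 6.400 ✗.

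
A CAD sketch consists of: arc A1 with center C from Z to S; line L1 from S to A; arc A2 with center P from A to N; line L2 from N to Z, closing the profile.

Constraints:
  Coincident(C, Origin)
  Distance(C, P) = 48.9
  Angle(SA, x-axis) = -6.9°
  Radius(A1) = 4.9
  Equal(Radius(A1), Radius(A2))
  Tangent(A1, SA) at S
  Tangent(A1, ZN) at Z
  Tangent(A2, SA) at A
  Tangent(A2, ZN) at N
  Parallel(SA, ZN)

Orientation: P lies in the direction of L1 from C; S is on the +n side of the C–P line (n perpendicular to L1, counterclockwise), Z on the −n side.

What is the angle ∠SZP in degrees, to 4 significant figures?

84.28°

The slot axis is L1's direction at -6.9°, so u = (cos -6.9°, sin -6.9°) = (0.9928, -0.1201) and n = (−sin -6.9°, cos -6.9°) = (0.1201, 0.9928). C is at the origin and P lies 48.9 along u from C, so P = 48.9·u = (48.55, -5.875). Tangency of A1 to both parallel lines with radius 4.9 puts S and Z at C ± 4.9·n: S = (0.5887, 4.865), Z = (-0.5887, -4.865). Then cos ∠SZP = ZS·ZP / (|ZS||ZP|), giving 84.28°.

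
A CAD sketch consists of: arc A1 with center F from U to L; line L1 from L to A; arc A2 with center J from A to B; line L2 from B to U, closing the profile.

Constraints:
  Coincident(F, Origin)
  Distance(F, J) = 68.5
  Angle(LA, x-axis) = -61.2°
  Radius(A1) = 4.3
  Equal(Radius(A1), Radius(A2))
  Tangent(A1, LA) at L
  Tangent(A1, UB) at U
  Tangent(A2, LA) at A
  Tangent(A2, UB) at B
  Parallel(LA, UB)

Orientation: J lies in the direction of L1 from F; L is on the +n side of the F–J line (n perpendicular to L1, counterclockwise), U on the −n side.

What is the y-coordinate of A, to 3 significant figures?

-58.0

The slot axis is L1's direction at -61.2°, so u = (cos -61.2°, sin -61.2°) = (0.482, -0.876) and n = (−sin -61.2°, cos -61.2°) = (0.876, 0.482). F is at the origin and J lies 68.5 along u from F, so J = 68.5·u = (33.0, -60.0). Tangency of A1 to both parallel lines with radius 4.3 puts L and U at F ± 4.3·n: L = (3.77, 2.07), U = (-3.77, -2.07). Equal radii place A and B the same way about J: A = J + 4.3·n = (36.8, -58.0), B = J − 4.3·n = (29.2, -62.1). So A.y = -58.0.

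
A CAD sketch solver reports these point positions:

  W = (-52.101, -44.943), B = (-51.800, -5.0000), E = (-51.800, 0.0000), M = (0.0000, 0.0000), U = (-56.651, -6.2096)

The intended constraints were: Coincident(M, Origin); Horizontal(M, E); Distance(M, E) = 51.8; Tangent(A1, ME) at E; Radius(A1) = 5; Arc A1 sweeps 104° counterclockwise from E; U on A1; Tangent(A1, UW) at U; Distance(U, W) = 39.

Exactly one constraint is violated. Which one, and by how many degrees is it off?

Tangent(A1, UW) at U — off by 7.30°.

M = (0.00, 0.00) ✓; M.y = 0.00, E.y = 0.00 ✓; |ME| = 51.80 ✓; ∠(BE, EM) = 90.00° ✓; |BE| = 5.000 ✓; bearing(B→U) − bearing(B→E) = 104.0° ✓; |BU| = 5.000 ✓; ∠(BU, UW) = 97.30° ✗; |UW| = 39.00 ✓.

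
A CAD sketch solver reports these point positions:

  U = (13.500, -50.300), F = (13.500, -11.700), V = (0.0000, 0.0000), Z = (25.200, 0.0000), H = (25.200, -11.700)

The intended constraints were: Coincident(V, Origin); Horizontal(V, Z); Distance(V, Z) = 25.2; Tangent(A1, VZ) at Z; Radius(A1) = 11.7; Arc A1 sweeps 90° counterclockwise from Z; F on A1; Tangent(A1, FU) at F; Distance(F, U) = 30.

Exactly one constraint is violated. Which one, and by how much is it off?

Distance(F, U) = 30 — off by 8.60.

V = (0.00, 0.00) ✓; V.y = 0.00, Z.y = 0.00 ✓; |VZ| = 25.20 ✓; ∠(HZ, ZV) = 90.00° ✓; |HZ| = 11.70 ✓; bearing(H→F) − bearing(H→Z) = 90.00° ✓; |HF| = 11.70 ✓; ∠(HF, FU) = 90.00° ✓; |FU| = 38.60 ✗.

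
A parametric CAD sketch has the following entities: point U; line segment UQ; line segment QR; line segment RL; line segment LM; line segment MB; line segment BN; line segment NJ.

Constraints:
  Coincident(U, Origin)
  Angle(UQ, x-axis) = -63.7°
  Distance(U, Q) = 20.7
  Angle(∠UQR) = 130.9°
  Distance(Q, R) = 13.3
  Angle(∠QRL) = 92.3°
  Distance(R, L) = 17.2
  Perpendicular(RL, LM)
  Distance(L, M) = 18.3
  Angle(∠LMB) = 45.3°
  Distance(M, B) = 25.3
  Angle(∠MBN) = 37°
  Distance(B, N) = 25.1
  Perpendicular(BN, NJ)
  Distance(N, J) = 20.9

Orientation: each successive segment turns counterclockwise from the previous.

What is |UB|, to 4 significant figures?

31.01

U is at the origin; UQ runs at -63.7° with length 20.7, so Q = (9.172, -18.56). ∠UQR = 130.9° gives QR at -14.60° from the x-axis; with |QR| = 13.3, R = (22.04, -21.91). ∠QRL = 92.3° gives RL at 73.10° from the x-axis; with |RL| = 17.2, L = (27.04, -5.453). RL ⟂ LM, so LM runs at 163.1°; with |LM| = 18.3, M = (9.532, -0.1327). ∠LMB = 45.3° gives MB at -62.20° from the x-axis; with |MB| = 25.3, B = (21.33, -22.51). Then |UB| = |B − U| = 31.01.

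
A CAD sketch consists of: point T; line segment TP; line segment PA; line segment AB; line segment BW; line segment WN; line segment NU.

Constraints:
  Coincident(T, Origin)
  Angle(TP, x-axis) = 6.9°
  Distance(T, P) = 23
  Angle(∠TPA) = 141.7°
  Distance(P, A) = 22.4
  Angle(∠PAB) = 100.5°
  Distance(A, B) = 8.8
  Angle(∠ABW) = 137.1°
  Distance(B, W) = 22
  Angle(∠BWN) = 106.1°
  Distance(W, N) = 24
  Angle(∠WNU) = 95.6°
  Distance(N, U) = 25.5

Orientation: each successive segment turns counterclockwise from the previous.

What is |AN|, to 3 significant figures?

39.0

T is at the origin; TP runs at 6.9° with length 23.0, so P = (22.8, 2.76). ∠TPA = 141.7° gives PA at 45.2° from the x-axis; with |PA| = 22.4, A = (38.6, 18.7). ∠PAB = 100.5° gives AB at 125° from the x-axis; with |AB| = 8.8, B = (33.6, 25.9). ∠ABW = 137.1° gives BW at 168° from the x-axis; with |BW| = 22.0, W = (12.1, 30.6). ∠BWN = 106.1° gives WN at -118° from the x-axis; with |WN| = 24.0, N = (0.669, 9.52). Then |AN| = |N − A| = 39.0.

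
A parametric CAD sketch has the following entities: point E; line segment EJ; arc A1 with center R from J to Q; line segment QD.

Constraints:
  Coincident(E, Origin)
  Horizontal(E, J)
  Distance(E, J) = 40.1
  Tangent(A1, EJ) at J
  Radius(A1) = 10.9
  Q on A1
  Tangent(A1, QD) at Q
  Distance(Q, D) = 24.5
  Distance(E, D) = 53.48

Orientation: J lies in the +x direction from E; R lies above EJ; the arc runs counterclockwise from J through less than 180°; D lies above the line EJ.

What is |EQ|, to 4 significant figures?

52.22

E is at the origin; E and J share the same y with |EJ| = 40.1 and J on the +x side, so J = (40.10, 0.000). The tangent condition forces RJ to be normal to EJ, so R = J + (0, 10.9) = (40.10, 10.90). Since RQ ⟂ QD (tangency), |RD| = √(10.9² + 24.5²) = 26.82 regardless of where Q sits on A1. So D lies on both circle(E, 53.48) and circle(R, 26.82); the above-EJ intersection is D = (38.00, 37.63). Q is the foot of the tangent from D: Q = (49.68, 16.10).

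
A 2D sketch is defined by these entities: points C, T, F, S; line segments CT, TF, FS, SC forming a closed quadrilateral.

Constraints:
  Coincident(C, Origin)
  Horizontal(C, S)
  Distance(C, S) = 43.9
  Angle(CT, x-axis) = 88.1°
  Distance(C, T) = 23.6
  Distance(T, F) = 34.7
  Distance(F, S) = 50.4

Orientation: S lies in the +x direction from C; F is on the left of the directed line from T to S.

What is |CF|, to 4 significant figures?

53.99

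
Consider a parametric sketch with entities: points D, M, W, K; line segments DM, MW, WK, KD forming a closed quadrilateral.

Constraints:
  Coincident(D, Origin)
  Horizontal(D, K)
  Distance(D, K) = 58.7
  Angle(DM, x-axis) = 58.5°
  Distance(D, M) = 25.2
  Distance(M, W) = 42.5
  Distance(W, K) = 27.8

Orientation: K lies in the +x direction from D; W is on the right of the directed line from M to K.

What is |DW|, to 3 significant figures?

38.2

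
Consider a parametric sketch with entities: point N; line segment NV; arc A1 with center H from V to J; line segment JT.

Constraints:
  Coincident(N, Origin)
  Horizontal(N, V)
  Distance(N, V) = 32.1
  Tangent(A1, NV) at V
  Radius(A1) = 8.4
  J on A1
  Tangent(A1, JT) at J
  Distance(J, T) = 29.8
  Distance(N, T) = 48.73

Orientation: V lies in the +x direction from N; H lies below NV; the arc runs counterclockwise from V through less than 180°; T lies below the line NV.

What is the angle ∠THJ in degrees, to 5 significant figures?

74.258°

Checks: ∠(HV, VN) = 90.00° ✓; |HJ| = 8.400 ✓; ∠(HJ, JT) = 90.00° ✓; |JT| = 29.80 ✓; |NT| = 48.73 ✓.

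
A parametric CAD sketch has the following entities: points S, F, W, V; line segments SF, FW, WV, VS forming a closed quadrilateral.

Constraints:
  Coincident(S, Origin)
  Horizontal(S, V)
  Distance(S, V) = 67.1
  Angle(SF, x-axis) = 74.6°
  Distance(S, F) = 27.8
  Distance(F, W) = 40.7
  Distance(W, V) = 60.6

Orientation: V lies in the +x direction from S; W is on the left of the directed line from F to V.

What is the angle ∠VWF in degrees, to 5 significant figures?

77.777°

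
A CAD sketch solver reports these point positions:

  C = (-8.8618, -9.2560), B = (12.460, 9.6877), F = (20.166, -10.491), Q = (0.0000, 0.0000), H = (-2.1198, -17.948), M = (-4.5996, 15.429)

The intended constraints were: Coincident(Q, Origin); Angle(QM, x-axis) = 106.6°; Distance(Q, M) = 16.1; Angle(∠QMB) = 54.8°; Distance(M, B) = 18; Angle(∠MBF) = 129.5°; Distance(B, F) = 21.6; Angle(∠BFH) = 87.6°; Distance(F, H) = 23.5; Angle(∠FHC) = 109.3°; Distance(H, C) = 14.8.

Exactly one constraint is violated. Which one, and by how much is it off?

Distance(H, C) = 14.8 — off by 3.80.

Q = (0.00, 0.00) ✓; QM at 106.6° ✓; |QM| = 16.10 ✓; ∠QMB = 54.80° ✓; |MB| = 18.00 ✓; ∠MBF = 129.5° ✓; |BF| = 21.60 ✓; ∠BFH = 87.60° ✓; |FH| = 23.50 ✓; ∠FHC = 109.3° ✓; |HC| = 11.00 ✗.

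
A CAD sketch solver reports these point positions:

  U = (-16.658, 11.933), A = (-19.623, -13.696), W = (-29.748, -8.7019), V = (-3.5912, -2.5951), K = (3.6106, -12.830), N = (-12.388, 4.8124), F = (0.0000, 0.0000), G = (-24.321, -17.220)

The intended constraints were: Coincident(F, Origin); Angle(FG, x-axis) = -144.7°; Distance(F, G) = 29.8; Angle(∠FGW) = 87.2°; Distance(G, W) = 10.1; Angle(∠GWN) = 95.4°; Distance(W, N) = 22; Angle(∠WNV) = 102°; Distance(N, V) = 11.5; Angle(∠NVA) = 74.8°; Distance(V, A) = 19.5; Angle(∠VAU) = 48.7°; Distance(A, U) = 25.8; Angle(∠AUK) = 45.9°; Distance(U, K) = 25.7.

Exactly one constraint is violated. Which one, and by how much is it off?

Distance(U, K) = 25.7 — off by 6.30.

F = (0.00, 0.00) ✓; FG at -144.7° ✓; |FG| = 29.80 ✓; ∠FGW = 87.20° ✓; |GW| = 10.10 ✓; ∠GWN = 95.40° ✓; |WN| = 22.00 ✓; ∠WNV = 102.0° ✓; |NV| = 11.50 ✓; ∠NVA = 74.80° ✓; |VA| = 19.50 ✓; ∠VAU = 48.70° ✓; |AU| = 25.80 ✓; ∠AUK = 45.90° ✓; |UK| = 32.00 ✗.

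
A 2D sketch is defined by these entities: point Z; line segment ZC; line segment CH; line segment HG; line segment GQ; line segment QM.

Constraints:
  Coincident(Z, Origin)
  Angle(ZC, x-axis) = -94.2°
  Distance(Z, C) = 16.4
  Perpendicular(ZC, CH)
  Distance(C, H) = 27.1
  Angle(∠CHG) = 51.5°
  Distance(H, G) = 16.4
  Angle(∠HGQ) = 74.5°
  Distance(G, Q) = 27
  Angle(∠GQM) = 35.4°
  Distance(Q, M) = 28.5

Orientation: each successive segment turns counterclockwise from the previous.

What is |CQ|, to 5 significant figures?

9.0663

Z is at the origin; ZC runs at -94.2° with length 16.4, so C = (-1.2011, -16.356). The perpendicularity gives CH at right angles to ZC, so CH runs at -4.2000°; with |CH| = 27.1, H = (25.826, -18.341). ∠CHG = 51.5° gives HG at 124.30° from the x-axis; with |HG| = 16.4, G = (16.584, -4.7927). ∠HGQ = 74.5° gives GQ at -130.20° from the x-axis; with |GQ| = 27.0, Q = (-0.84307, -25.415). Then |CQ| = |Q − C| = 9.0663.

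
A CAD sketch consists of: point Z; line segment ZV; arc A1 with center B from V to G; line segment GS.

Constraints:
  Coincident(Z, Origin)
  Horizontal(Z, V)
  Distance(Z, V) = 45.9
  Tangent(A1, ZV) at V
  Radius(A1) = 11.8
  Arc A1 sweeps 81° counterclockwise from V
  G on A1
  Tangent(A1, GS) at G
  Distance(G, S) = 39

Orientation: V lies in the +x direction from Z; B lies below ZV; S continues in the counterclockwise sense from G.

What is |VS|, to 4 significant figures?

51.62

Z is at the origin; Z and V share the same y with |ZV| = 45.9 and V on the +x side, so V = (45.90, 0.000). Tangency of A1 to ZV means the radius BV is perpendicular to ZV, so B = V + (0, -11.8) = (45.90, -11.80). On A1, V sits at bearing 90° from B; an 81° counterclockwise sweep puts G at bearing 171°, so G = B + 11.8·(cos 171°, sin 171°) = (34.25, -9.954). The tangent condition forces BG to be normal to GS, so GS runs along (−sin 171°, cos 171°); with |GS| = 39.0, S = (28.14, -48.47). Then |VS| = |S − V| = 51.62.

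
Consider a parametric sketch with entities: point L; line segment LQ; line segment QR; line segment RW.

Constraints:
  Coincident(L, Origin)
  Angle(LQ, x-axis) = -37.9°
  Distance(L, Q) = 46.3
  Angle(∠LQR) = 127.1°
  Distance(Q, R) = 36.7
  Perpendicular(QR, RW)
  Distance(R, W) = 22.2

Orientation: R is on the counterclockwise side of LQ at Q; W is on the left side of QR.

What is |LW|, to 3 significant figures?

66.3

L is at the origin; LQ runs at -37.9° with length 46.3, so Q = 46.3·(cos -37.9°, sin -37.9°) = (36.5, -28.4). ∠LQR = 127.1°, so QR runs at -37.9° + (180° − 127.1°) = 15.0° from the x-axis; with |QR| = 36.7, R = Q + 36.7·(cos 15.0°, sin 15.0°) = (72.0, -18.9). The perpendicularity gives RW at right angles to QR; with |RW| = 22.2 on the left of QR, W = R + 22.2·(-0.259, 0.966) = (66.2, 2.50). Then |LW| = |W − L| = 66.3.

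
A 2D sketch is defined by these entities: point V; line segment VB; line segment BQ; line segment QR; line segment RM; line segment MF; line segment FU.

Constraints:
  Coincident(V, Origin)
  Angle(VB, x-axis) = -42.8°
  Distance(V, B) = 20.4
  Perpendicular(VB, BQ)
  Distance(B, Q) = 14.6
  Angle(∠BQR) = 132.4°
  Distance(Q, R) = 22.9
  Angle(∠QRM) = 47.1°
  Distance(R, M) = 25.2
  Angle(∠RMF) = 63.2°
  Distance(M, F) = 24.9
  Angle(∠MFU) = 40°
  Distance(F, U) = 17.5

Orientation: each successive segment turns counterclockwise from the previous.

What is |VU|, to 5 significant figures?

21.937

V is at the origin; VB runs at -42.8° with length 20.4, so B = (14.968, -13.861). VB is perpendicular to BQ, so BQ runs at 47.200°; with |BQ| = 14.6, Q = (24.888, -3.1481). ∠BQR = 132.4° gives QR at 94.800° from the x-axis; with |QR| = 22.9, R = (22.972, 19.672). ∠QRM = 47.1° gives RM at -132.30° from the x-axis; with |RM| = 25.2, M = (6.0118, 1.0328). ∠RMF = 63.2° gives MF at -15.500° from the x-axis; with |MF| = 24.9, F = (30.006, -5.6214). ∠MFU = 40.0° gives FU at 124.50° from the x-axis; with |FU| = 17.5, U = (20.094, 8.8008). Then |VU| = |U − V| = 21.937.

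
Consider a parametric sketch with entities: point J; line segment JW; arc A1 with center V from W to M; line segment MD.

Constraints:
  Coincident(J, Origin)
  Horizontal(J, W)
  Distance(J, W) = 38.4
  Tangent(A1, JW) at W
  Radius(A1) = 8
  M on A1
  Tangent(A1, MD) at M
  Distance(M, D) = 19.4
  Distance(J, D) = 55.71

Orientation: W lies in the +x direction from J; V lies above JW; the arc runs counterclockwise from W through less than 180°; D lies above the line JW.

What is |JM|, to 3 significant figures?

46.8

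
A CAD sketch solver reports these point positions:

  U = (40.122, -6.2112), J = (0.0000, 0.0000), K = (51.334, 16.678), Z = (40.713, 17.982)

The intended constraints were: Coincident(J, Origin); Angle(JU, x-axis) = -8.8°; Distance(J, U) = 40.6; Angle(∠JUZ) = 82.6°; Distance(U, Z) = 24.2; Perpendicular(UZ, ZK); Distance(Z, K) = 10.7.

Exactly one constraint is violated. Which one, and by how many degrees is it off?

Perpendicular(UZ, ZK) — off by 5.60°.

J = (0.00, 0.00) ✓; JU at -8.800° ✓; |JU| = 40.60 ✓; ∠JUZ = 82.60° ✓; |UZ| = 24.20 ✓; ∠(UZ, ZK) = 95.60° ✗; |ZK| = 10.70 ✓.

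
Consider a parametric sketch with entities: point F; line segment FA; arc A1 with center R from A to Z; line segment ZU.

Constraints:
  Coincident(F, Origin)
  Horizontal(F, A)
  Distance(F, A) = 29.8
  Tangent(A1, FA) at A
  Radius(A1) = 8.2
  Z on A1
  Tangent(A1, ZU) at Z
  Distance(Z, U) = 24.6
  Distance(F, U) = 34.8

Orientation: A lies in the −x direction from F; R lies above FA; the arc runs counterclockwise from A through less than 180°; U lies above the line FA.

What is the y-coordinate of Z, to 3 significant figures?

6.49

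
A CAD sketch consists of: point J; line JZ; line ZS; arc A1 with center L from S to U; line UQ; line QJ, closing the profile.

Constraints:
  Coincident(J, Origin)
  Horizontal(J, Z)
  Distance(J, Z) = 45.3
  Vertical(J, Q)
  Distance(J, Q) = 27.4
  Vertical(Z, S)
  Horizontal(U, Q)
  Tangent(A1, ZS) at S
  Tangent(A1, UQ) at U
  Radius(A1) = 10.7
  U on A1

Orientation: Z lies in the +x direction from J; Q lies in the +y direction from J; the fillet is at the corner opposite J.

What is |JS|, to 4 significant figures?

48.28

The virtual corner opposite J is at (45.30, 27.40). Since A1 is tangent to ZS there, LS ⟂ ZS and tangency of A1 to UQ means the radius LU is perpendicular to UQ, with radius 10.7, so the center L sits 10.7 in from both sides at L = (34.60, 16.70). That places the tangent points at S = (45.30, 16.70) on ZS and U = (34.60, 27.40) on UQ. Then |JS| = |S − J| = 48.28.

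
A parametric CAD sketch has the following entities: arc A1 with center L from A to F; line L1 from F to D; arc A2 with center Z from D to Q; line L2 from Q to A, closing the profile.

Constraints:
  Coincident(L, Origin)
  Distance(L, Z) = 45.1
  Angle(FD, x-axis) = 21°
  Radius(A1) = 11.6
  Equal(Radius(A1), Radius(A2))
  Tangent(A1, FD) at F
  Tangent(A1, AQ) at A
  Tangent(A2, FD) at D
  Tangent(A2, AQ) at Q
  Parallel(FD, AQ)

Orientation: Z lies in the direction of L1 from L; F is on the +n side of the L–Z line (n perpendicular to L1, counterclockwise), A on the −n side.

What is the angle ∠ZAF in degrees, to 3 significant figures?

75.6°

The slot axis is L1's direction at 21.0°, so u = (cos 21.0°, sin 21.0°) = (0.934, 0.358) and n = (−sin 21.0°, cos 21.0°) = (-0.358, 0.934). L is at the origin and Z lies 45.1 along u from L, so Z = 45.1·u = (42.1, 16.2). Tangency of A1 to both parallel lines with radius 11.6 puts F and A at L ± 11.6·n: F = (-4.16, 10.8), A = (4.16, -10.8). Then cos ∠ZAF = AZ·AF / (|AZ||AF|), giving 75.6°.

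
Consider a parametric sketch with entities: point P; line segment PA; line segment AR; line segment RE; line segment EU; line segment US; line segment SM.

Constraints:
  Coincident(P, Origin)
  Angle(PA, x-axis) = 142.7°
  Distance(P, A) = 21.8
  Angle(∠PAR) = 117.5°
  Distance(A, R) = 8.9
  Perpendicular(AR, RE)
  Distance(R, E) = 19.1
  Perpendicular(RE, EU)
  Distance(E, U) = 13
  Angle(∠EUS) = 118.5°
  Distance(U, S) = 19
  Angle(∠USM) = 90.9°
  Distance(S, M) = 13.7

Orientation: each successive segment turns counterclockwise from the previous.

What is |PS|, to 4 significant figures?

17.22

The perpendicularity gives EU at right angles to RE, so EU runs at 25.20°; with |EU| = 13.0, U = (-5.499, -2.326). ∠EUS = 118.5° gives US at 86.70° from the x-axis; with |US| = 19.0, S = (-4.405, 16.64). Then |PS| = |S − P| = 17.22.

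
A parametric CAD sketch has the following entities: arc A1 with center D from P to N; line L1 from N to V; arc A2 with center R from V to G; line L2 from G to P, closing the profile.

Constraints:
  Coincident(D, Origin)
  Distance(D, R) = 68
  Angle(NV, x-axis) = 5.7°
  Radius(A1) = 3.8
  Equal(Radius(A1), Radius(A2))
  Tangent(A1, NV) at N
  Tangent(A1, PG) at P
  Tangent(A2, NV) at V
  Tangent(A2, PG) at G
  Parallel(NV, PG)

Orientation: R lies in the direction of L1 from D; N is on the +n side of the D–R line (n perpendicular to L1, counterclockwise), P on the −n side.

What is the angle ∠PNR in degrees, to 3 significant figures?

86.8°

The slot axis is L1's direction at 5.7°, so u = (cos 5.7°, sin 5.7°) = (0.995, 0.0993) and n = (−sin 5.7°, cos 5.7°) = (-0.0993, 0.995). D is at the origin and R lies 68.0 along u from D, so R = 68.0·u = (67.7, 6.75). Tangency of A1 to both parallel lines with radius 3.8 puts N and P at D ± 3.8·n: N = (-0.377, 3.78), P = (0.377, -3.78). Then cos ∠PNR = NP·NR / (|NP||NR|), giving 86.8°.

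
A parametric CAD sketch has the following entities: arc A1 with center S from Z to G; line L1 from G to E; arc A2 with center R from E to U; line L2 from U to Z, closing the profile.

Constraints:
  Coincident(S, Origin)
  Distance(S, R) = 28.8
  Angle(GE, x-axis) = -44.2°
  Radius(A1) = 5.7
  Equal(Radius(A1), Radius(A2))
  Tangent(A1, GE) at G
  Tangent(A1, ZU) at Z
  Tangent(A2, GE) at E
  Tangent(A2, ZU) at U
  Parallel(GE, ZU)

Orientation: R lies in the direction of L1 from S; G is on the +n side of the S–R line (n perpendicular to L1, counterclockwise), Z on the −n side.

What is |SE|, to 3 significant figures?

29.4

The slot axis is L1's direction at -44.2°, so u = (cos -44.2°, sin -44.2°) = (0.717, -0.697) and n = (−sin -44.2°, cos -44.2°) = (0.697, 0.717). S is at the origin and R lies 28.8 along u from S, so R = 28.8·u = (20.6, -20.1). Tangency of A1 to both parallel lines with radius 5.7 puts G and Z at S ± 5.7·n: G = (3.97, 4.09), Z = (-3.97, -4.09). Equal radii place E and U the same way about R: E = R + 5.7·n = (24.6, -16.0), U = R − 5.7·n = (16.7, -24.2). Then |SE| = |E − S| = 29.4.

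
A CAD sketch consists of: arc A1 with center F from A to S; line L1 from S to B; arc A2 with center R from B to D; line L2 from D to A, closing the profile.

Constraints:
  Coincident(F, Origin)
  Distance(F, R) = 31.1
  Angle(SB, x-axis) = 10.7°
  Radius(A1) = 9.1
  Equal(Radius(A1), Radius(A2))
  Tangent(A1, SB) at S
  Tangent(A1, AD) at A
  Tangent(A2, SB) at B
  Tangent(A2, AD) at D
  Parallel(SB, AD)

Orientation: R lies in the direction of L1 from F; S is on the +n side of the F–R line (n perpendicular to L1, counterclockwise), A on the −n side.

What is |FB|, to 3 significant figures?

32.4

Tangency of A1 to both parallel lines with radius 9.1 puts S and A at F ± 9.1·n: S = (-1.69, 8.94), A = (1.69, -8.94). Equal radii place B and D the same way about R: B = R + 9.1·n = (28.9, 14.7), D = R − 9.1·n = (32.2, -3.17). Then |FB| = |B − F| = 32.4.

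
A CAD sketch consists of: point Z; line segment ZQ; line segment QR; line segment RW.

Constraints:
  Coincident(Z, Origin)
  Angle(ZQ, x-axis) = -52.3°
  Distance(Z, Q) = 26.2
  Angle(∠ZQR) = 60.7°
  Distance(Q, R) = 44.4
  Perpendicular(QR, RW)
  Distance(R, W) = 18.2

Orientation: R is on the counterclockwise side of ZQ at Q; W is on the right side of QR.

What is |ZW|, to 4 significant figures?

51.79

∠ZQR = 60.7°, so QR runs at -52.3° + (180° − 60.7°) = 67.00° from the x-axis; with |QR| = 44.4, R = Q + 44.4·(cos 67.00°, sin 67.00°) = (33.37, 20.14). The perpendicularity gives RW at right angles to QR; with |RW| = 18.2 on the right of QR, W = R + 18.2·(0.9205, -0.3907) = (50.12, 13.03). Then |ZW| = |W − Z| = 51.79.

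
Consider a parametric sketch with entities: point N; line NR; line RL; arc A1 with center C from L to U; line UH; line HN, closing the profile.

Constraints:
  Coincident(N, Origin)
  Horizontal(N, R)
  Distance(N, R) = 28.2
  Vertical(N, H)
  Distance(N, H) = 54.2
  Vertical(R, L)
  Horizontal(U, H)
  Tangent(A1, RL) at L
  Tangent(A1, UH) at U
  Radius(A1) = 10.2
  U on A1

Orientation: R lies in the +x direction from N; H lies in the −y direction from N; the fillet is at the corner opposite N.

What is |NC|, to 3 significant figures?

47.5

NH is vertical with |NH| = 54.2 and H on the −y side, so H = (0.00, -54.2). The virtual corner opposite N is at (28.2, -54.2). A1 meets RL tangentially, so CL is at right angles to RL and the tangent condition forces CU to be normal to UH, with radius 10.2, so the center C sits 10.2 in from both sides at C = (18.0, -44.0). Then |NC| = |C − N| = 47.5.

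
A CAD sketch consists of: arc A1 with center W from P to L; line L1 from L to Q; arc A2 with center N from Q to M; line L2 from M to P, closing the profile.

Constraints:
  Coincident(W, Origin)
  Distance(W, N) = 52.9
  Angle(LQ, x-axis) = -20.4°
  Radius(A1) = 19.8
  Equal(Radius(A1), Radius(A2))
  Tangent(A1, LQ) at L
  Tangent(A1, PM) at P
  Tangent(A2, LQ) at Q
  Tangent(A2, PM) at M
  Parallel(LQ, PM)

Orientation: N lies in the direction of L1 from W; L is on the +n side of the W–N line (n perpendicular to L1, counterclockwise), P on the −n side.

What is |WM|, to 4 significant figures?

56.48

Tangency of A1 to both parallel lines with radius 19.8 puts L and P at W ± 19.8·n: L = (6.902, 18.56), P = (-6.902, -18.56). Equal radii place Q and M the same way about N: Q = N + 19.8·n = (56.48, 0.1187), M = N − 19.8·n = (42.68, -37.00). Then |WM| = |M − W| = 56.48.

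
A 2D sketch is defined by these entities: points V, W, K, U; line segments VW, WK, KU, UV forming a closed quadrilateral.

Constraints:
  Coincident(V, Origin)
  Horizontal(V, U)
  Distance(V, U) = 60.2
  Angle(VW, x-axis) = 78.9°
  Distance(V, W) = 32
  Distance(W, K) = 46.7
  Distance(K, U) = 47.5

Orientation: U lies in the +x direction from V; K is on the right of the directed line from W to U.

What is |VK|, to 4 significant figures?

20.80

Checks: |WK| = 46.70 ✓; |KU| = 47.50 ✓.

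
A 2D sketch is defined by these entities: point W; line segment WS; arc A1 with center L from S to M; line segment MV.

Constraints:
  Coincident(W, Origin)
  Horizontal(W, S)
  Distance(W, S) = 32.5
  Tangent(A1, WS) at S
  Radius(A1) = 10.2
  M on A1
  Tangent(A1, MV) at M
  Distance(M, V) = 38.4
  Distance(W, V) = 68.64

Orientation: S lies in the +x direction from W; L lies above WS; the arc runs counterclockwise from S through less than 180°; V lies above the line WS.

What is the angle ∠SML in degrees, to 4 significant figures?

52.24°

Checks: |LM| = 10.20 ✓; ∠(LM, MV) = 90.00° ✓; |MV| = 38.40 ✓; |WV| = 68.64 ✓.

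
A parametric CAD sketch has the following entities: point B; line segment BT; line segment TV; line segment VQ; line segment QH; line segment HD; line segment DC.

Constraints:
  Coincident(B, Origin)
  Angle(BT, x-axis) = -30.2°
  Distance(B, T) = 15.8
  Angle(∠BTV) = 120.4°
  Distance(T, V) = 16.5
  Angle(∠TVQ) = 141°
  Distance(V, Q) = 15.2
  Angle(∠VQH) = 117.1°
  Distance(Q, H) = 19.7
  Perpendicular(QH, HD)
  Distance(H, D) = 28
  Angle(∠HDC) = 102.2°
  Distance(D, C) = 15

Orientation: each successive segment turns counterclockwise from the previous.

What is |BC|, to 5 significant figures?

7.3242

B is at the origin; BT runs at -30.2° with length 15.8, so T = (13.656, -7.9477). ∠BTV = 120.4° gives TV at 29.400° from the x-axis; with |TV| = 16.5, V = (28.031, 0.15220). ∠TVQ = 141.0° gives VQ at 68.400° from the x-axis; with |VQ| = 15.2, Q = (33.626, 14.285). ∠VQH = 117.1° gives QH at 131.30° from the x-axis; with |QH| = 19.7, H = (20.624, 29.085). The perpendicularity gives HD at right angles to QH, so HD runs at -138.70°; with |HD| = 28.0, D = (-0.41137, 10.605). ∠HDC = 102.2° gives DC at -60.900° from the x-axis; with |DC| = 15.0, C = (6.8837, -2.5019). Then |BC| = |C − B| = 7.3242.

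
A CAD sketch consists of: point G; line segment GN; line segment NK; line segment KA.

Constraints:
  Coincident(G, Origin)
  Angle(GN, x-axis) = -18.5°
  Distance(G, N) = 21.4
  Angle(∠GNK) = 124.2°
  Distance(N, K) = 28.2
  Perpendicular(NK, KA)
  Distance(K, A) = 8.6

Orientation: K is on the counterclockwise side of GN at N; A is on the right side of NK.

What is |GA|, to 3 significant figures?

48.1

∠GNK = 124.2°, so NK runs at -18.5° + (180° − 124.2°) = 37.3° from the x-axis; with |NK| = 28.2, K = N + 28.2·(cos 37.3°, sin 37.3°) = (42.7, 10.3). The perpendicularity gives KA at right angles to NK; with |KA| = 8.6 on the right of NK, A = K + 8.6·(0.606, -0.795) = (47.9, 3.46). Then |GA| = |A − G| = 48.1.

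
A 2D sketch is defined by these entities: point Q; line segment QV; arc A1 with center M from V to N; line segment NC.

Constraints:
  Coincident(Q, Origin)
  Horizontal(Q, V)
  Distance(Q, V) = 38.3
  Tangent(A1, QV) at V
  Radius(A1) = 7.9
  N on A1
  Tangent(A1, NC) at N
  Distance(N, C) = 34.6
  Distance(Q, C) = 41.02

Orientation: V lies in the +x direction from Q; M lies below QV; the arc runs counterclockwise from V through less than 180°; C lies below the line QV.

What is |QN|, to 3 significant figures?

31.4

Checks: Q = (0.00, 0.00) ✓; |MN| = 7.900 ✓; ∠(MN, NC) = 90.00° ✓; |NC| = 34.60 ✓; |QC| = 41.02 ✓.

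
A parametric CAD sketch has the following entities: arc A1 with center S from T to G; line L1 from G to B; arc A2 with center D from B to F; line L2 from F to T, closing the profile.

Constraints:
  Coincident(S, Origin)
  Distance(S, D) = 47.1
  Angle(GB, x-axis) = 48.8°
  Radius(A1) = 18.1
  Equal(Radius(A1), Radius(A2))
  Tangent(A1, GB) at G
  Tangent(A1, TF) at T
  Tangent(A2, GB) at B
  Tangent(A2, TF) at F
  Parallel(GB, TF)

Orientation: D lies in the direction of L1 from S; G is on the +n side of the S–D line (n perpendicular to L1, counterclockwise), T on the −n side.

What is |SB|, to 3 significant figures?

50.5

The slot axis is L1's direction at 48.8°, so u = (cos 48.8°, sin 48.8°) = (0.659, 0.752) and n = (−sin 48.8°, cos 48.8°) = (-0.752, 0.659). S is at the origin and D lies 47.1 along u from S, so D = 47.1·u = (31.0, 35.4). Tangency of A1 to both parallel lines with radius 18.1 puts G and T at S ± 18.1·n: G = (-13.6, 11.9), T = (13.6, -11.9). Equal radii place B and F the same way about D: B = D + 18.1·n = (17.4, 47.4), F = D − 18.1·n = (44.6, 23.5). Then |SB| = |B − S| = 50.5.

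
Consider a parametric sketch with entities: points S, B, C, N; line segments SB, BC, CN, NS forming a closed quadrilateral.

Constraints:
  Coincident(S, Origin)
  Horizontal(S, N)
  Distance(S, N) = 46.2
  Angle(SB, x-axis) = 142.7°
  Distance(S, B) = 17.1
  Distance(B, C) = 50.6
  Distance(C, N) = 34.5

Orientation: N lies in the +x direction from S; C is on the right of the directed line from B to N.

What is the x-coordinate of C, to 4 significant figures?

22.51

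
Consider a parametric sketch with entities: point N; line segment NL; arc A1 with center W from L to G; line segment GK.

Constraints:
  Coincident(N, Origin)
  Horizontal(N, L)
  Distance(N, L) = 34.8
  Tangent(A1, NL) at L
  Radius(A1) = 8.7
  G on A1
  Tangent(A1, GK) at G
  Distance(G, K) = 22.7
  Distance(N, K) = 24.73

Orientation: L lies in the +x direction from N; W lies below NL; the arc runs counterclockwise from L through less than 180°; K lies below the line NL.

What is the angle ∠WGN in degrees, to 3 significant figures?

147°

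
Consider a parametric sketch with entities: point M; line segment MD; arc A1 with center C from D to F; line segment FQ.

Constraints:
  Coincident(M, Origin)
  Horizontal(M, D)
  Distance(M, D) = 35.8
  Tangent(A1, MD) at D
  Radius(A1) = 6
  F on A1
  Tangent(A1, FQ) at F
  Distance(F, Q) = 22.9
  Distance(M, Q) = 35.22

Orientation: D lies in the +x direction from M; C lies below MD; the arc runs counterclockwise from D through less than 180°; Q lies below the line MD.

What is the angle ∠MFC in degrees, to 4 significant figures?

171.5°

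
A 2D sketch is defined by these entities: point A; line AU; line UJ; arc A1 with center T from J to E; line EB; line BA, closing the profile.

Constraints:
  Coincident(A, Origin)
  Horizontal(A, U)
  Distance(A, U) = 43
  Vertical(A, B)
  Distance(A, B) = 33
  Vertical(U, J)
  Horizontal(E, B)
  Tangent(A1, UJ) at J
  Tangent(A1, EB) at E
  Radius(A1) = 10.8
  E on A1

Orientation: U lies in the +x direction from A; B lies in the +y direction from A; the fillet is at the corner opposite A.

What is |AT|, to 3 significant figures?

39.1

AB is vertical with |AB| = 33.0 and B on the +y side, so B = (0.00, 33.0). The virtual corner opposite A is at (43.0, 33.0). The tangent condition forces TJ to be normal to UJ and A1 meets EB tangentially, so TE is at right angles to EB, with radius 10.8, so the center T sits 10.8 in from both sides at T = (32.2, 22.2). Then |AT| = |T − A| = 39.1.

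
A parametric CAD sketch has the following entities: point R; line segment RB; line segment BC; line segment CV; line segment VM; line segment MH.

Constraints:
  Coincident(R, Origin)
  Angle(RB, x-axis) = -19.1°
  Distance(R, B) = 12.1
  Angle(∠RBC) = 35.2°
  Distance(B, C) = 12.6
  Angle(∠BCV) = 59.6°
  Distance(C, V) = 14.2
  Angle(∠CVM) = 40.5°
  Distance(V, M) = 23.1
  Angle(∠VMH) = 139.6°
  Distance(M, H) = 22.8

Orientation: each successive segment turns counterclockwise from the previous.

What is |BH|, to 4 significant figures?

32.81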